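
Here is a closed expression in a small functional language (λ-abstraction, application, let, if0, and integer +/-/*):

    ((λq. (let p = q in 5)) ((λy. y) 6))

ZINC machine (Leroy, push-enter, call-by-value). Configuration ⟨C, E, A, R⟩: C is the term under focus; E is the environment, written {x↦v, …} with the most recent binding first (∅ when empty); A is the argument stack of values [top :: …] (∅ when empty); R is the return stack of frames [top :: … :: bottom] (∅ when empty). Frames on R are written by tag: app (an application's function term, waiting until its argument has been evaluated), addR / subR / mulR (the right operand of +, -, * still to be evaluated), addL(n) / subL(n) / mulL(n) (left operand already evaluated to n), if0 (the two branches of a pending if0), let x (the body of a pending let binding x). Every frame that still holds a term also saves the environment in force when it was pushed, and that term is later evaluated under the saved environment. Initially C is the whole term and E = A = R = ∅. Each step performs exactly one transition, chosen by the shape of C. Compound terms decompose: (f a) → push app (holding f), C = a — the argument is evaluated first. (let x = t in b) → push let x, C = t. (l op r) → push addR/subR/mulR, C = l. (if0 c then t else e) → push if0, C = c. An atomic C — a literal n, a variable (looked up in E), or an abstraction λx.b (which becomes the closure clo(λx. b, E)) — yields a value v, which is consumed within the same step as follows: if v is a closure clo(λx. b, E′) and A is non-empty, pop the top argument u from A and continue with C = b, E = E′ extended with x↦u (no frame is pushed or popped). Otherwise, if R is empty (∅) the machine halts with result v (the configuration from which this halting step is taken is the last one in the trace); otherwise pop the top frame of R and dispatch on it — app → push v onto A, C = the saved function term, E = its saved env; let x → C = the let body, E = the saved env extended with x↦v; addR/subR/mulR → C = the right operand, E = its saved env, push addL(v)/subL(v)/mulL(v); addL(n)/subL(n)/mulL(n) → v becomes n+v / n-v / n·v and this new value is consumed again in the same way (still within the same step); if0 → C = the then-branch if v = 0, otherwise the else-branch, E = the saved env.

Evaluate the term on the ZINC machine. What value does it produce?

Answer: 5

Derivation:
[0] <C=((λq. (let p = q in 5)) ((λy. y) 6)), E=∅, A=∅, R=∅>
[1] <C=((λy. y) 6), E=∅, A=∅, R=[app]>
[2] <C=6, E=∅, A=∅, R=[app :: app]>
[3] <C=(λy. y), E=∅, A=[6], R=[app]>
[4] <C=y, E={y↦6}, A=∅, R=[app]>
[5] <C=(λq. (let p = q in 5)), E=∅, A=[6], R=∅>
[6] <C=(let p = q in 5), E={q↦6}, A=∅, R=∅>
[7] <C=q, E={q↦6}, A=∅, R=[let p]>
[8] <C=5, E={p↦6, q↦6}, A=∅, R=∅>
→ final value 5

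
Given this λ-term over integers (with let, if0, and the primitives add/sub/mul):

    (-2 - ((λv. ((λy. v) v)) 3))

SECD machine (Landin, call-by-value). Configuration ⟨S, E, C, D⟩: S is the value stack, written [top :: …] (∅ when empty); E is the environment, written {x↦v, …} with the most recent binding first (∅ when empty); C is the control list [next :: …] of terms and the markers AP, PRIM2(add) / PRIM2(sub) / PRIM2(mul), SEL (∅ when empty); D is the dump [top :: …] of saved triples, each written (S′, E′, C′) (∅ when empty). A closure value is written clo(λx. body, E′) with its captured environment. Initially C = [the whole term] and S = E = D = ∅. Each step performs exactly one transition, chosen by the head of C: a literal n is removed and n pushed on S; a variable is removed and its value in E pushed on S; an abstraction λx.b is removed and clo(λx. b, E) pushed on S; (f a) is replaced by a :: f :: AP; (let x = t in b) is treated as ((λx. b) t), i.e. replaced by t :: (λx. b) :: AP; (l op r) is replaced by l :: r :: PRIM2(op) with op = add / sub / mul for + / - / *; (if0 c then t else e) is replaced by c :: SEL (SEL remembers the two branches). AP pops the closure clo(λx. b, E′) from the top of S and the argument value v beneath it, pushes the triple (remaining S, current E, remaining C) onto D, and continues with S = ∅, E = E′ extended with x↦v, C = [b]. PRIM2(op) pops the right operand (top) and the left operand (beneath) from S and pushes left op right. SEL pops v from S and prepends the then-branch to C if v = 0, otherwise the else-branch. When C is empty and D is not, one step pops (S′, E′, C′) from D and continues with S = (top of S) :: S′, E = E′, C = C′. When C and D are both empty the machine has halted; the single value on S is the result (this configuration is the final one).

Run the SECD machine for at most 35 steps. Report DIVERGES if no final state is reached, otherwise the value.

t=0: [S=∅ | E=∅ | C=[(-2 - ((λv. ((λy. v) v)) 3))] | D=∅]
t=1: [S=∅ | E=∅ | C=[-2 :: ((λv. ((λy. v) v)) 3) :: PRIM2(sub)] | D=∅]
t=2: [S=[-2] | E=∅ | C=[((λv. ((λy. v) v)) 3) :: PRIM2(sub)] | D=∅]
t=3: [S=[-2] | E=∅ | C=[3 :: (λv. ((λy. v) v)) :: AP :: PRIM2(sub)] | D=∅]
t=4: [S=[3 :: -2] | E=∅ | C=[(λv. ((λy. v) v)) :: AP :: PRIM2(sub)] | D=∅]
t=5: [S=[clo(λv. ((λy. v) v), ∅) :: 3 :: -2] | E=∅ | C=[AP :: PRIM2(sub)] | D=∅]
t=6: [S=∅ | E={v↦3} | C=[((λy. v) v)] | D=[([-2], ∅, [PRIM2(sub)])]]
t=7: [S=∅ | E={v↦3} | C=[v :: (λy. v) :: AP] | D=[([-2], ∅, [PRIM2(sub)])]]
t=8: [S=[3] | E={v↦3} | C=[(λy. v) :: AP] | D=[([-2], ∅, [PRIM2(sub)])]]
t=9: [S=[clo(λy. v, {v↦3}) :: 3] | E={v↦3} | C=[AP] | D=[([-2], ∅, [PRIM2(sub)])]]
t=10: [S=∅ | E={y↦3, v↦3} | C=[v] | D=[(∅, {v↦3}, ∅) :: ([-2], ∅, [PRIM2(sub)])]]
t=11: [S=[3] | E={y↦3, v↦3} | C=∅ | D=[(∅, {v↦3}, ∅) :: ([-2], ∅, [PRIM2(sub)])]]
t=12: [S=[3] | E={v↦3} | C=∅ | D=[([-2], ∅, [PRIM2(sub)])]]
t=13: [S=[3 :: -2] | E=∅ | C=[PRIM2(sub)] | D=∅]
t=14: [S=[-5] | E=∅ | C=∅ | D=∅]
→ final value -5

Answer: -5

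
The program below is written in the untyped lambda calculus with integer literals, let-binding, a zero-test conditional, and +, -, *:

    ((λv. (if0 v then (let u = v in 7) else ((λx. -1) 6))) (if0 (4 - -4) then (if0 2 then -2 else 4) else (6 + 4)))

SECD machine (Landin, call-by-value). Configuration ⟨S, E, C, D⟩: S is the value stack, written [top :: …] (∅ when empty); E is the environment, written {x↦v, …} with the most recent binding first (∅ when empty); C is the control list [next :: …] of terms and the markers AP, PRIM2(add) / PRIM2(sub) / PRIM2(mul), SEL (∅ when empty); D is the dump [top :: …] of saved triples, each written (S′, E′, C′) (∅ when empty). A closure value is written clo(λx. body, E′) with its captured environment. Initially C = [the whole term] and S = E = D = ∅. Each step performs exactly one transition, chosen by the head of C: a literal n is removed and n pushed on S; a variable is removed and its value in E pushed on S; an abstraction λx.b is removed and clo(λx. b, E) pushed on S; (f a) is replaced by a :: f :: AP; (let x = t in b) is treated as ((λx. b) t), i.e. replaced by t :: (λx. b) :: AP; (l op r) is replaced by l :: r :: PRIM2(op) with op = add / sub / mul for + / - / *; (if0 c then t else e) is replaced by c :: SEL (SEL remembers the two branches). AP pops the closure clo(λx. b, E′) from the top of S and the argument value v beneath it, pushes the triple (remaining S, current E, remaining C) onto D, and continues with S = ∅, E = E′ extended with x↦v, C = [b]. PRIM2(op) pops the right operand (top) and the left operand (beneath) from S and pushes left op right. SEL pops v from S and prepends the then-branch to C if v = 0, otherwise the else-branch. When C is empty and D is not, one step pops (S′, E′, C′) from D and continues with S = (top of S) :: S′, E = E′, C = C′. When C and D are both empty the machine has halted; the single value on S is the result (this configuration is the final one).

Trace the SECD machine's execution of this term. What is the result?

Answer: -1

Execution trace:
[0] ⟨S=∅; E=∅; C=[((λv. (if0 v then (let u = v in 7) else ((λx. -1) 6))) (if0 (4 - -4) then (if0 2 then -2 else 4) else (6 + 4)))]; D=∅⟩
[1] ⟨S=∅; E=∅; C=[(if0 (4 - -4) then (if0 2 then -2 else 4) else (6 + 4)) :: (λv. (if0 v then (let u = v in 7) else ((λx. -1) 6))) :: AP]; D=∅⟩
[2] ⟨S=∅; E=∅; C=[(4 - -4) :: SEL :: (λv. (if0 v then (let u = v in 7) else ((λx. -1) 6))) :: AP]; D=∅⟩
[3] ⟨S=∅; E=∅; C=[4 :: -4 :: PRIM2(sub) :: SEL :: (λv. (if0 v then (let u = v in 7) else ((λx. -1) 6))) :: AP]; D=∅⟩
[4] ⟨S=[4]; E=∅; C=[-4 :: PRIM2(sub) :: SEL :: (λv. (if0 v then (let u = v in 7) else ((λx. -1) 6))) :: AP]; D=∅⟩
[5] ⟨S=[-4 :: 4]; E=∅; C=[PRIM2(sub) :: SEL :: (λv. (if0 v then (let u = v in 7) else ((λx. -1) 6))) :: AP]; D=∅⟩
[6] ⟨S=[8]; E=∅; C=[SEL :: (λv. (if0 v then (let u = v in 7) else ((λx. -1) 6))) :: AP]; D=∅⟩
[7] ⟨S=∅; E=∅; C=[(6 + 4) :: (λv. (if0 v then (let u = v in 7) else ((λx. -1) 6))) :: AP]; D=∅⟩
[8] ⟨S=∅; E=∅; C=[6 :: 4 :: PRIM2(add) :: (λv. (if0 v then (let u = v in 7) else ((λx. -1) 6))) :: AP]; D=∅⟩
[9] ⟨S=[6]; E=∅; C=[4 :: PRIM2(add) :: (λv. (if0 v then (let u = v in 7) else ((λx. -1) 6))) :: AP]; D=∅⟩
[10] ⟨S=[4 :: 6]; E=∅; C=[PRIM2(add) :: (λv. (if0 v then (let u = v in 7) else ((λx. -1) 6))) :: AP]; D=∅⟩
[11] ⟨S=[10]; E=∅; C=[(λv. (if0 v then (let u = v in 7) else ((λx. -1) 6))) :: AP]; D=∅⟩
[12] ⟨S=[clo(λv. (if0 v then (let u = v in 7) else ((λx. -1) 6)), ∅) :: 10]; E=∅; C=[AP]; D=∅⟩
[13] ⟨S=∅; E={v↦10}; C=[(if0 v then (let u = v in 7) else ((λx. -1) 6))]; D=[(∅, ∅, ∅)]⟩
[14] ⟨S=∅; E={v↦10}; C=[v :: SEL]; D=[(∅, ∅, ∅)]⟩
[15] ⟨S=[10]; E={v↦10}; C=[SEL]; D=[(∅, ∅, ∅)]⟩
[16] ⟨S=∅; E={v↦10}; C=[((λx. -1) 6)]; D=[(∅, ∅, ∅)]⟩
[17] ⟨S=∅; E={v↦10}; C=[6 :: (λx. -1) :: AP]; D=[(∅, ∅, ∅)]⟩
[18] ⟨S=[6]; E={v↦10}; C=[(λx. -1) :: AP]; D=[(∅, ∅, ∅)]⟩
[19] ⟨S=[clo(λx. -1, {v↦10}) :: 6]; E={v↦10}; C=[AP]; D=[(∅, ∅, ∅)]⟩
[20] ⟨S=∅; E={x↦6, v↦10}; C=[-1]; D=[(∅, {v↦10}, ∅) :: (∅, ∅, ∅)]⟩
[21] ⟨S=[-1]; E={x↦6, v↦10}; C=∅; D=[(∅, {v↦10}, ∅) :: (∅, ∅, ∅)]⟩
[22] ⟨S=[-1]; E={v↦10}; C=∅; D=[(∅, ∅, ∅)]⟩
[23] ⟨S=[-1]; E=∅; C=∅; D=∅⟩
→ final value -1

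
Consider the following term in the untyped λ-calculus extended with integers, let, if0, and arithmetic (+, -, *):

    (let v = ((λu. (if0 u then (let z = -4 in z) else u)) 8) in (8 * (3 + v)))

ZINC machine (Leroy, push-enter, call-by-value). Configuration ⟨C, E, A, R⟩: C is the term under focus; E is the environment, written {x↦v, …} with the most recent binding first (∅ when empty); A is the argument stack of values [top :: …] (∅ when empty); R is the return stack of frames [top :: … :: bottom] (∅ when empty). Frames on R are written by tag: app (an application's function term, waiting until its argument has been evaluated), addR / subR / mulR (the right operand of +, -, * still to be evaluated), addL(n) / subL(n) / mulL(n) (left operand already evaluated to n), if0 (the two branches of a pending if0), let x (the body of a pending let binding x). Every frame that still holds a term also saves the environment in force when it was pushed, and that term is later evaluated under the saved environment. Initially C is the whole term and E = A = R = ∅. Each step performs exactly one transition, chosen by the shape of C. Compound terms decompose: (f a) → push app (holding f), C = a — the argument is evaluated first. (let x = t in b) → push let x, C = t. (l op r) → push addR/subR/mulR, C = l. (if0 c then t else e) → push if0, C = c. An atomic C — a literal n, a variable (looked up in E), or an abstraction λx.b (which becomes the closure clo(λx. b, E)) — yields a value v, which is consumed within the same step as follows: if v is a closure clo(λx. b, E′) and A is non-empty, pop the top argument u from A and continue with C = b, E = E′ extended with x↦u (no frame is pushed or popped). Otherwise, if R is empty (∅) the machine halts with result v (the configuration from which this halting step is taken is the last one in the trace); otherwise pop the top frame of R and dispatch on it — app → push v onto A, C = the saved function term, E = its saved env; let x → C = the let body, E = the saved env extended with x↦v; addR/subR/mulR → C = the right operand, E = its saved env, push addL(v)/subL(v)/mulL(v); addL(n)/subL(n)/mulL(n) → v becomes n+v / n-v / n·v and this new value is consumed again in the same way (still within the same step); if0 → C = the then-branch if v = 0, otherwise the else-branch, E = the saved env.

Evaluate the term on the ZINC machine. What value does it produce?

[0] ⟨C=(let v = ((λu. (if0 u then (let z = -4 in z) else u)) 8) in (8 * (3 + v))); E=∅; A=∅; R=∅⟩
[1] ⟨C=((λu. (if0 u then (let z = -4 in z) else u)) 8); E=∅; A=∅; R=[let v]⟩
[2] ⟨C=8; E=∅; A=∅; R=[app :: let v]⟩
[3] ⟨C=(λu. (if0 u then (let z = -4 in z) else u)); E=∅; A=[8]; R=[let v]⟩
[4] ⟨C=(if0 u then (let z = -4 in z) else u); E={u↦8}; A=∅; R=[let v]⟩
[5] ⟨C=u; E={u↦8}; A=∅; R=[if0 :: let v]⟩
[6] ⟨C=u; E={u↦8}; A=∅; R=[let v]⟩
[7] ⟨C=(8 * (3 + v)); E={v↦8}; A=∅; R=∅⟩
[8] ⟨C=8; E={v↦8}; A=∅; R=[mulR]⟩
[9] ⟨C=(3 + v); E={v↦8}; A=∅; R=[mulL(8)]⟩
[10] ⟨C=3; E={v↦8}; A=∅; R=[addR :: mulL(8)]⟩
[11] ⟨C=v; E={v↦8}; A=∅; R=[addL(3) :: mulL(8)]⟩
→ final value 88

Answer: 88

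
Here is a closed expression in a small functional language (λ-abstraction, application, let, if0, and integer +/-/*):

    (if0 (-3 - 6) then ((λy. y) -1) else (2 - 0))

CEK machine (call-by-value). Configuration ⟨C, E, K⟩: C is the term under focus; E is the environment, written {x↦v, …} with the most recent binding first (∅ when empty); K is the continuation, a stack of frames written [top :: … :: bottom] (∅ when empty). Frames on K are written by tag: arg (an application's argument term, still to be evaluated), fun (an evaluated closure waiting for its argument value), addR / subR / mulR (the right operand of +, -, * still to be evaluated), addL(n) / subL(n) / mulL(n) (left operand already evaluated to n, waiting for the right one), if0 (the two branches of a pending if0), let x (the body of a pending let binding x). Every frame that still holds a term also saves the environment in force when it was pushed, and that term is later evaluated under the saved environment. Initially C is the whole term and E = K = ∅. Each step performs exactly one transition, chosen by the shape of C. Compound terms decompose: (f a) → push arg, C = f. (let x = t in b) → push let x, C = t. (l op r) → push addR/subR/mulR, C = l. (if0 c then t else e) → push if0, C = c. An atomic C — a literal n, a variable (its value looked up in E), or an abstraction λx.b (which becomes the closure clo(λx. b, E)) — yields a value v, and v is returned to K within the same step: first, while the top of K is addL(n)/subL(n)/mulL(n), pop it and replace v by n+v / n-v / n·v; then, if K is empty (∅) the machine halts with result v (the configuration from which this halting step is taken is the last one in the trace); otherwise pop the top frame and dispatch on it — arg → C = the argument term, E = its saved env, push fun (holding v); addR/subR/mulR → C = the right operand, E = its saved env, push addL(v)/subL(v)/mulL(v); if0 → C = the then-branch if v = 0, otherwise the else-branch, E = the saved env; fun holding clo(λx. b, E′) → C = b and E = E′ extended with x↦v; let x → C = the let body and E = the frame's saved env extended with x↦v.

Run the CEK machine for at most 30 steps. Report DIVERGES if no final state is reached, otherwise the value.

0. <C=(if0 (-3 - 6) then ((λy. y) -1) else (2 - 0)), E=∅, K=∅>
1. <C=(-3 - 6), E=∅, K=[if0]>
2. <C=-3, E=∅, K=[subR :: if0]>
3. <C=6, E=∅, K=[subL(-3) :: if0]>
4. <C=(2 - 0), E=∅, K=∅>
5. <C=2, E=∅, K=[subR]>
6. <C=0, E=∅, K=[subL(2)]>
→ final value 2

Answer: 2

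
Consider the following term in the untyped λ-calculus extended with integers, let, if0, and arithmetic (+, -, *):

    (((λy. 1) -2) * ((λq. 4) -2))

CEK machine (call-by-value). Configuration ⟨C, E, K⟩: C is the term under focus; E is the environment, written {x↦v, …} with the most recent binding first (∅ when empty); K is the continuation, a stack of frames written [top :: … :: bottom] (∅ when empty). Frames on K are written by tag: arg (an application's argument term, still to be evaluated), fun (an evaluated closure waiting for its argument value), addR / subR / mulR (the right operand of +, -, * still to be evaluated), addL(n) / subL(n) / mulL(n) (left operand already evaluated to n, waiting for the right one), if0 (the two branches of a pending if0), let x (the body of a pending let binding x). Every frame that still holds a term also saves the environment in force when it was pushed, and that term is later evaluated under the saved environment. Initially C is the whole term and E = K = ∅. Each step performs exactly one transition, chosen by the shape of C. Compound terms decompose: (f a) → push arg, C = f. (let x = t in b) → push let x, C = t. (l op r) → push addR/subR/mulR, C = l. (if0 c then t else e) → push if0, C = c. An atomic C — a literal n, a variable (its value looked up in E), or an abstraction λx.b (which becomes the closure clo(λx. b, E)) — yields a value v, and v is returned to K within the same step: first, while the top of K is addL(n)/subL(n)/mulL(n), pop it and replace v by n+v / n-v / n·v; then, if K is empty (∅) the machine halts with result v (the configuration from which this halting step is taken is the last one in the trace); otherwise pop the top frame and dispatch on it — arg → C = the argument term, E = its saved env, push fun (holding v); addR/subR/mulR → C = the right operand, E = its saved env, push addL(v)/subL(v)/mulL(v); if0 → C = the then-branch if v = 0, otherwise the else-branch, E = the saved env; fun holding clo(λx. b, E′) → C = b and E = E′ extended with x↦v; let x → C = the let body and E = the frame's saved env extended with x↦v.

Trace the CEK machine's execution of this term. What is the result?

Answer: 4

Derivation:
[0] [C=(((λy. 1) -2) * ((λq. 4) -2)) | E=∅ | K=∅]
[1] [C=((λy. 1) -2) | E=∅ | K=[mulR]]
[2] [C=(λy. 1) | E=∅ | K=[arg :: mulR]]
[3] [C=-2 | E=∅ | K=[fun :: mulR]]
[4] [C=1 | E={y↦-2} | K=[mulR]]
[5] [C=((λq. 4) -2) | E=∅ | K=[mulL(1)]]
[6] [C=(λq. 4) | E=∅ | K=[arg :: mulL(1)]]
[7] [C=-2 | E=∅ | K=[fun :: mulL(1)]]
[8] [C=4 | E={q↦-2} | K=[mulL(1)]]
→ final value 4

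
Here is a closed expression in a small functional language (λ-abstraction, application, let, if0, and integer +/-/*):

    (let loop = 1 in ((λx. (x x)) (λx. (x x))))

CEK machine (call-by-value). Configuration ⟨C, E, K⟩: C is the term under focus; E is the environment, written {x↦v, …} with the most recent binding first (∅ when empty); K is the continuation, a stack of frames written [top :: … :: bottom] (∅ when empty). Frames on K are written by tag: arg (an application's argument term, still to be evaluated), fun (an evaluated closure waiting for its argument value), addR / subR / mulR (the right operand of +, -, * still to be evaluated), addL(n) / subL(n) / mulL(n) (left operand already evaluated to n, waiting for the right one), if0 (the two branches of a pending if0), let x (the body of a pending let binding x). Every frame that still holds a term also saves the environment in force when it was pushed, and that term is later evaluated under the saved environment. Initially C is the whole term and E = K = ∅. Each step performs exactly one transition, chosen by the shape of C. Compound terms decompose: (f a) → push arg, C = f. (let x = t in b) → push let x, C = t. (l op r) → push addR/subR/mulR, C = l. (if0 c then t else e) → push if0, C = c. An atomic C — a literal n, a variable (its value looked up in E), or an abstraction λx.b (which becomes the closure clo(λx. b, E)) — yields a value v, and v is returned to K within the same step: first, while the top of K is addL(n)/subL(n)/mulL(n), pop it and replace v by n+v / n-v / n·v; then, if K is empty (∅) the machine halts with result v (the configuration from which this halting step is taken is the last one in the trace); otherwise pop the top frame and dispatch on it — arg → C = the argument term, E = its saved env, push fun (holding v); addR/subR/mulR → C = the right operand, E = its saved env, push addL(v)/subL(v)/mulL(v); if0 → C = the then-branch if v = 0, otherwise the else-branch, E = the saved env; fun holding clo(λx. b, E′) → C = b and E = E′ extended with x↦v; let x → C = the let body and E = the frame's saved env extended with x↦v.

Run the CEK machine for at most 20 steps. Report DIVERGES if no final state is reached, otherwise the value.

Answer: DIVERGES (no final state within 20 steps)

Execution trace:
0. ⟨C=(let loop = 1 in ((λx. (x x)) (λx. (x x)))); E=∅; K=∅⟩
1. ⟨C=1; E=∅; K=[let loop]⟩
2. ⟨C=((λx. (x x)) (λx. (x x))); E={loop↦1}; K=∅⟩
3. ⟨C=(λx. (x x)); E={loop↦1}; K=[arg]⟩
4. ⟨C=(λx. (x x)); E={loop↦1}; K=[fun]⟩
5. ⟨C=(x x); E={x↦clo(λx. (x x), {loop↦1}), loop↦1}; K=∅⟩
6. ⟨C=x; E={x↦clo(λx. (x x), {loop↦1}), loop↦1}; K=[arg]⟩
7. ⟨C=x; E={x↦clo(λx. (x x), {loop↦1}), loop↦1}; K=[fun]⟩
… configuration repeats with period 3 (steps 5–7 recur indefinitely) …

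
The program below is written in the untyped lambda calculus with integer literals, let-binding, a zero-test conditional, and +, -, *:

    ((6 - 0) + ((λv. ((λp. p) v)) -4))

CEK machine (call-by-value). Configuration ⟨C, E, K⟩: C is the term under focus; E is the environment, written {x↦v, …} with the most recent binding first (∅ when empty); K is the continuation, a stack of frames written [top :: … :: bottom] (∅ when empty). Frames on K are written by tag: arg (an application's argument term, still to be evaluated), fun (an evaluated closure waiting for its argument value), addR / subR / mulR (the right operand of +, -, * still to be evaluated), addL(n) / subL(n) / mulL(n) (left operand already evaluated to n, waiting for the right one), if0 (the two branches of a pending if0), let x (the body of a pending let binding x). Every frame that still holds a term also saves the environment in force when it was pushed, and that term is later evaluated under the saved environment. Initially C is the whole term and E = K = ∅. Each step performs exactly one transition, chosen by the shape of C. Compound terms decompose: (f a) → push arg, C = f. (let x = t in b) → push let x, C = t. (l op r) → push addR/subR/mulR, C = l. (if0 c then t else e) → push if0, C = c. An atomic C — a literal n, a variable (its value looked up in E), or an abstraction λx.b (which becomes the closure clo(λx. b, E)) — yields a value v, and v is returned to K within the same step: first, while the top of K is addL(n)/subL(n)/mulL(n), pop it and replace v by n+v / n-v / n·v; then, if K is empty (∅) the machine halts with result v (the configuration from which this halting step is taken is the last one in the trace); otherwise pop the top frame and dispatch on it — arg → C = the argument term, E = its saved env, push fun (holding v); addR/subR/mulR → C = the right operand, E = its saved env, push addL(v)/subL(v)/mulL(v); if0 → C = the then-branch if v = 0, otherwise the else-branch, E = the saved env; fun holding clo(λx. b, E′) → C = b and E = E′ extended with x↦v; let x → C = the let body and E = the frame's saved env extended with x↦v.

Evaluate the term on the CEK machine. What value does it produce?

step 0: <C=((6 - 0) + ((λv. ((λp. p) v)) -4)), E=∅, K=∅>
step 1: <C=(6 - 0), E=∅, K=[addR]>
step 2: <C=6, E=∅, K=[subR :: addR]>
step 3: <C=0, E=∅, K=[subL(6) :: addR]>
step 4: <C=((λv. ((λp. p) v)) -4), E=∅, K=[addL(6)]>
step 5: <C=(λv. ((λp. p) v)), E=∅, K=[arg :: addL(6)]>
step 6: <C=-4, E=∅, K=[fun :: addL(6)]>
step 7: <C=((λp. p) v), E={v↦-4}, K=[addL(6)]>
step 8: <C=(λp. p), E={v↦-4}, K=[arg :: addL(6)]>
step 9: <C=v, E={v↦-4}, K=[fun :: addL(6)]>
step 10: <C=p, E={p↦-4, v↦-4}, K=[addL(6)]>
→ final value 2

Answer: 2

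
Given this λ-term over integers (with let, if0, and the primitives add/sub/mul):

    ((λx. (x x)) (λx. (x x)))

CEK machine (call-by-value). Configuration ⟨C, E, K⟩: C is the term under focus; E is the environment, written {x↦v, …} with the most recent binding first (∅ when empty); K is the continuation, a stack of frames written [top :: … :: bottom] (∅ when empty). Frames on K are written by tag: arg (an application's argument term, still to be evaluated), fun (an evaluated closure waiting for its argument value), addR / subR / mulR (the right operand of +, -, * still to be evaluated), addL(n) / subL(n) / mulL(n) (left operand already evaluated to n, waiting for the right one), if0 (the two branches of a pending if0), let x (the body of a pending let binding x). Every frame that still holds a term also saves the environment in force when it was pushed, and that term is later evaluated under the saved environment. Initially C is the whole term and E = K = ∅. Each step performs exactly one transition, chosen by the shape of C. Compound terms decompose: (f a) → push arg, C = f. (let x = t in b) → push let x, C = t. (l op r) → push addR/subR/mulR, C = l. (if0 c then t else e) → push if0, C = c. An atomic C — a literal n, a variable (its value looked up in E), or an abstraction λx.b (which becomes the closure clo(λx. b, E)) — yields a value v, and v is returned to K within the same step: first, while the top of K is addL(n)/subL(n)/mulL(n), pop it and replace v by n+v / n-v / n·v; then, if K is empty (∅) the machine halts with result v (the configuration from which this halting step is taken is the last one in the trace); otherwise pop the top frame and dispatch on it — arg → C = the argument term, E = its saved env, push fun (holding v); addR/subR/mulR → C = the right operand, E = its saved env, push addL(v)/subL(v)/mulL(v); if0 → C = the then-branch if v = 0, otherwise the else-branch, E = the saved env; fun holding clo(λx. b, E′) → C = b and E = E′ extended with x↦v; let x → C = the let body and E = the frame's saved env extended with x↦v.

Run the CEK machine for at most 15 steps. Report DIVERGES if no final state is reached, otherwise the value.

[0] ⟨C=((λx. (x x)) (λx. (x x))); E=∅; K=∅⟩
[1] ⟨C=(λx. (x x)); E=∅; K=[arg]⟩
[2] ⟨C=(λx. (x x)); E=∅; K=[fun]⟩
[3] ⟨C=(x x); E={x↦clo(λx. (x x), ∅)}; K=∅⟩
[4] ⟨C=x; E={x↦clo(λx. (x x), ∅)}; K=[arg]⟩
[5] ⟨C=x; E={x↦clo(λx. (x x), ∅)}; K=[fun]⟩
… configuration repeats with period 3 (steps 3–5 recur indefinitely) …

Answer: DIVERGES (no final state within 15 steps)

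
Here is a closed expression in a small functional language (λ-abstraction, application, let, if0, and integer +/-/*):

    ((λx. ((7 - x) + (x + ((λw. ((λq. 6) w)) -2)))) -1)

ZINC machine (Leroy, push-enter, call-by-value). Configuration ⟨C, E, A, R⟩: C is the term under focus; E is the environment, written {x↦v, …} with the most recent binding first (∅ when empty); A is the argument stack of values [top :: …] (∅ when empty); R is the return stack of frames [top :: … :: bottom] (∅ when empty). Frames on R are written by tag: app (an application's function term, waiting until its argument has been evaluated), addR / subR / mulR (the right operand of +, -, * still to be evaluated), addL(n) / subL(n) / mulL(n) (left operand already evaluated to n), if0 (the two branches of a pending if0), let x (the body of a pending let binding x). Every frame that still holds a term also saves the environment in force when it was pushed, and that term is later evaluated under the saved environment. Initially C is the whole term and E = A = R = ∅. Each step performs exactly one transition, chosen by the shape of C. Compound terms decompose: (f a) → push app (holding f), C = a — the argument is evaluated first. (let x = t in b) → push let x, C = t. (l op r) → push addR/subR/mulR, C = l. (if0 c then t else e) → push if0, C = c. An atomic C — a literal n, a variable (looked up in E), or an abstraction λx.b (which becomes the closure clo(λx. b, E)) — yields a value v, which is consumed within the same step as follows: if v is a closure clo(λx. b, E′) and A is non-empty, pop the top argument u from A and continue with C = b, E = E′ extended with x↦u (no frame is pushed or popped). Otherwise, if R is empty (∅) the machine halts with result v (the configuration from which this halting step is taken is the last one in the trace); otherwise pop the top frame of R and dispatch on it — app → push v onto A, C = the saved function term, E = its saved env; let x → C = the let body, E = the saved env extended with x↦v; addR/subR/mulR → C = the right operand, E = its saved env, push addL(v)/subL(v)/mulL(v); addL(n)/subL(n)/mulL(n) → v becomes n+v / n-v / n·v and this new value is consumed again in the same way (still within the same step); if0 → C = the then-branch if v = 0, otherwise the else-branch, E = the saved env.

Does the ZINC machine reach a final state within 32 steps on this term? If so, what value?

t=0: [C=((λx. ((7 - x) + (x + ((λw. ((λq. 6) w)) -2)))) -1) | E=∅ | A=∅ | R=∅]
t=1: [C=-1 | E=∅ | A=∅ | R=[app]]
t=2: [C=(λx. ((7 - x) + (x + ((λw. ((λq. 6) w)) -2)))) | E=∅ | A=[-1] | R=∅]
t=3: [C=((7 - x) + (x + ((λw. ((λq. 6) w)) -2))) | E={x↦-1} | A=∅ | R=∅]
t=4: [C=(7 - x) | E={x↦-1} | A=∅ | R=[addR]]
t=5: [C=7 | E={x↦-1} | A=∅ | R=[subR :: addR]]
t=6: [C=x | E={x↦-1} | A=∅ | R=[subL(7) :: addR]]
t=7: [C=(x + ((λw. ((λq. 6) w)) -2)) | E={x↦-1} | A=∅ | R=[addL(8)]]
t=8: [C=x | E={x↦-1} | A=∅ | R=[addR :: addL(8)]]
t=9: [C=((λw. ((λq. 6) w)) -2) | E={x↦-1} | A=∅ | R=[addL(-1) :: addL(8)]]
t=10: [C=-2 | E={x↦-1} | A=∅ | R=[app :: addL(-1) :: addL(8)]]
t=11: [C=(λw. ((λq. 6) w)) | E={x↦-1} | A=[-2] | R=[addL(-1) :: addL(8)]]
t=12: [C=((λq. 6) w) | E={w↦-2, x↦-1} | A=∅ | R=[addL(-1) :: addL(8)]]
t=13: [C=w | E={w↦-2, x↦-1} | A=∅ | R=[app :: addL(-1) :: addL(8)]]
t=14: [C=(λq. 6) | E={w↦-2, x↦-1} | A=[-2] | R=[addL(-1) :: addL(8)]]
t=15: [C=6 | E={q↦-2, w↦-2, x↦-1} | A=∅ | R=[addL(-1) :: addL(8)]]
→ final value 13

Answer: 13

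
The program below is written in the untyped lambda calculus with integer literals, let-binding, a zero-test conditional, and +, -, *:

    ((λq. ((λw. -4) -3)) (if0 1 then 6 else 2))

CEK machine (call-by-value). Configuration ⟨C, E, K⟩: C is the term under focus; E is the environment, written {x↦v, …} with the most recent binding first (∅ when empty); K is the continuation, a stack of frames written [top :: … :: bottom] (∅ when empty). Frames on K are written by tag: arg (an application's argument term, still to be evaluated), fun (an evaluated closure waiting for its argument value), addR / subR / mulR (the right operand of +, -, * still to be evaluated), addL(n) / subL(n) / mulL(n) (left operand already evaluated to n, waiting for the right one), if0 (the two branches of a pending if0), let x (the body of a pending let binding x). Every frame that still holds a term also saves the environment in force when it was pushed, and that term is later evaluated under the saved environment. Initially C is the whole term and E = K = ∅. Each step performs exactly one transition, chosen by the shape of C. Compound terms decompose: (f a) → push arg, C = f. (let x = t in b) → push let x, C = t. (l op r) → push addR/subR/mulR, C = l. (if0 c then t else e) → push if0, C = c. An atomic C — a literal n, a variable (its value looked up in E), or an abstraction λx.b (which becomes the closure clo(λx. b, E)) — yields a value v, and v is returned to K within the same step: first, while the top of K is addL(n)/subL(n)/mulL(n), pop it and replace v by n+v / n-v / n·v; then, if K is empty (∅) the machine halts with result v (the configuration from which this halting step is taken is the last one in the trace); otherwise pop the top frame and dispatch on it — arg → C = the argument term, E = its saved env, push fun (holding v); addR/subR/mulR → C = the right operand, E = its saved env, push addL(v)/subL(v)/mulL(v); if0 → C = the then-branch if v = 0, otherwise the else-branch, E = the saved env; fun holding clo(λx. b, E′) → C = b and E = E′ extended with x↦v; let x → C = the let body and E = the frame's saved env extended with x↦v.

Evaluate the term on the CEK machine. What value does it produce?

Answer: -4

Machine steps:
t=0: [C=((λq. ((λw. -4) -3)) (if0 1 then 6 else 2)) | E=∅ | K=∅]
t=1: [C=(λq. ((λw. -4) -3)) | E=∅ | K=[arg]]
t=2: [C=(if0 1 then 6 else 2) | E=∅ | K=[fun]]
t=3: [C=1 | E=∅ | K=[if0 :: fun]]
t=4: [C=2 | E=∅ | K=[fun]]
t=5: [C=((λw. -4) -3) | E={q↦2} | K=∅]
t=6: [C=(λw. -4) | E={q↦2} | K=[arg]]
t=7: [C=-3 | E={q↦2} | K=[fun]]
t=8: [C=-4 | E={w↦-3, q↦2} | K=∅]
→ final value -4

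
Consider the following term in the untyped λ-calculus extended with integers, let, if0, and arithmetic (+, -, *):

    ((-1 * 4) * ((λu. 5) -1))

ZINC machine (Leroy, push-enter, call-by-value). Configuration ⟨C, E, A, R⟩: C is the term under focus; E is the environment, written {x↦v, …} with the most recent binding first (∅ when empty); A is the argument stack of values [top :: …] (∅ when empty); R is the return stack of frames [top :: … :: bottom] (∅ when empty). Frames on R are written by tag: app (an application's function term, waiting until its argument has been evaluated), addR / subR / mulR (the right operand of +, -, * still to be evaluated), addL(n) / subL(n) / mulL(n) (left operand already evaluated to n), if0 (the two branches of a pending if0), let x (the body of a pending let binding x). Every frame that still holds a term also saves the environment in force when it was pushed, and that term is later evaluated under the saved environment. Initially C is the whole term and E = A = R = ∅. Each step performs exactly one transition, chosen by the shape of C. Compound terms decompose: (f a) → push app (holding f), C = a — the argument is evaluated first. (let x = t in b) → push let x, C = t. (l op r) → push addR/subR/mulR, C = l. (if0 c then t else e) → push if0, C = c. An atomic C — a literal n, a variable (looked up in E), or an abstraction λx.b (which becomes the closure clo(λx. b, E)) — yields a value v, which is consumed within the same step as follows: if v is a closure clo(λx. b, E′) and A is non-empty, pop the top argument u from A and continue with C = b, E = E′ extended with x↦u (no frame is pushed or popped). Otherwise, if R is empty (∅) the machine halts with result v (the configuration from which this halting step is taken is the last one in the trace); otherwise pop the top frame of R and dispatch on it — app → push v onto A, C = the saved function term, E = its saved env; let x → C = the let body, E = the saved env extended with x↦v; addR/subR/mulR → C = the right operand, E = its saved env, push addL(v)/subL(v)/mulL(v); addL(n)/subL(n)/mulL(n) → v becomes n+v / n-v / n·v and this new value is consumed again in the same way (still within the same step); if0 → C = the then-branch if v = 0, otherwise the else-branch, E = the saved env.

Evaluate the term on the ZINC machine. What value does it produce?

Answer: -20

Derivation:
0. ⟨C=((-1 * 4) * ((λu. 5) -1)); E=∅; A=∅; R=∅⟩
1. ⟨C=(-1 * 4); E=∅; A=∅; R=[mulR]⟩
2. ⟨C=-1; E=∅; A=∅; R=[mulR :: mulR]⟩
3. ⟨C=4; E=∅; A=∅; R=[mulL(-1) :: mulR]⟩
4. ⟨C=((λu. 5) -1); E=∅; A=∅; R=[mulL(-4)]⟩
5. ⟨C=-1; E=∅; A=∅; R=[app :: mulL(-4)]⟩
6. ⟨C=(λu. 5); E=∅; A=[-1]; R=[mulL(-4)]⟩
7. ⟨C=5; E={u↦-1}; A=∅; R=[mulL(-4)]⟩
→ final value -20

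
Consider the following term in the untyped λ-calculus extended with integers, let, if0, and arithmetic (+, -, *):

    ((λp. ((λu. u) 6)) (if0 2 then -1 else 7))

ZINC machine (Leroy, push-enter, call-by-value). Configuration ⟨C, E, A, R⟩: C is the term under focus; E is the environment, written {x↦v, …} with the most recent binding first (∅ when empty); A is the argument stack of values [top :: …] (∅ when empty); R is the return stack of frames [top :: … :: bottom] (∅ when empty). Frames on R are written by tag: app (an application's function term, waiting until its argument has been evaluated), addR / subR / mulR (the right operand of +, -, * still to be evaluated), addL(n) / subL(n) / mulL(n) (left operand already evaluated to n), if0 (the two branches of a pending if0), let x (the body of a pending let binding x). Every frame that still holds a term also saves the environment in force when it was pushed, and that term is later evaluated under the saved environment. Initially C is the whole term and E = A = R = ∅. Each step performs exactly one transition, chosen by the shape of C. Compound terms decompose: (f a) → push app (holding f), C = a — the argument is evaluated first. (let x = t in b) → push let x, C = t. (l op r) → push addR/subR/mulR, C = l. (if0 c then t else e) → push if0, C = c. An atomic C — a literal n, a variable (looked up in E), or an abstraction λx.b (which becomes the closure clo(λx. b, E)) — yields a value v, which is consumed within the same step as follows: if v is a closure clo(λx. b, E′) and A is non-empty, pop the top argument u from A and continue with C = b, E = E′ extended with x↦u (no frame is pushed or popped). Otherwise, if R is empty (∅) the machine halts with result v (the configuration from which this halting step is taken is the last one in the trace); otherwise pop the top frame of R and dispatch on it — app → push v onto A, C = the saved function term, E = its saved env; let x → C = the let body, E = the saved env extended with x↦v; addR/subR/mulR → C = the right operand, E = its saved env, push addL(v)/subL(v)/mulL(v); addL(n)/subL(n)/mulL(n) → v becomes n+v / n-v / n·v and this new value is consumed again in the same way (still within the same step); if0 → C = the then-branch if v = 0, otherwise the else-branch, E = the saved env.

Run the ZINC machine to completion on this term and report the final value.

Answer: 6

Derivation:
0. [C=((λp. ((λu. u) 6)) (if0 2 then -1 else 7)) | E=∅ | A=∅ | R=∅]
1. [C=(if0 2 then -1 else 7) | E=∅ | A=∅ | R=[app]]
2. [C=2 | E=∅ | A=∅ | R=[if0 :: app]]
3. [C=7 | E=∅ | A=∅ | R=[app]]
4. [C=(λp. ((λu. u) 6)) | E=∅ | A=[7] | R=∅]
5. [C=((λu. u) 6) | E={p↦7} | A=∅ | R=∅]
6. [C=6 | E={p↦7} | A=∅ | R=[app]]
7. [C=(λu. u) | E={p↦7} | A=[6] | R=∅]
8. [C=u | E={u↦6, p↦7} | A=∅ | R=∅]
→ final value 6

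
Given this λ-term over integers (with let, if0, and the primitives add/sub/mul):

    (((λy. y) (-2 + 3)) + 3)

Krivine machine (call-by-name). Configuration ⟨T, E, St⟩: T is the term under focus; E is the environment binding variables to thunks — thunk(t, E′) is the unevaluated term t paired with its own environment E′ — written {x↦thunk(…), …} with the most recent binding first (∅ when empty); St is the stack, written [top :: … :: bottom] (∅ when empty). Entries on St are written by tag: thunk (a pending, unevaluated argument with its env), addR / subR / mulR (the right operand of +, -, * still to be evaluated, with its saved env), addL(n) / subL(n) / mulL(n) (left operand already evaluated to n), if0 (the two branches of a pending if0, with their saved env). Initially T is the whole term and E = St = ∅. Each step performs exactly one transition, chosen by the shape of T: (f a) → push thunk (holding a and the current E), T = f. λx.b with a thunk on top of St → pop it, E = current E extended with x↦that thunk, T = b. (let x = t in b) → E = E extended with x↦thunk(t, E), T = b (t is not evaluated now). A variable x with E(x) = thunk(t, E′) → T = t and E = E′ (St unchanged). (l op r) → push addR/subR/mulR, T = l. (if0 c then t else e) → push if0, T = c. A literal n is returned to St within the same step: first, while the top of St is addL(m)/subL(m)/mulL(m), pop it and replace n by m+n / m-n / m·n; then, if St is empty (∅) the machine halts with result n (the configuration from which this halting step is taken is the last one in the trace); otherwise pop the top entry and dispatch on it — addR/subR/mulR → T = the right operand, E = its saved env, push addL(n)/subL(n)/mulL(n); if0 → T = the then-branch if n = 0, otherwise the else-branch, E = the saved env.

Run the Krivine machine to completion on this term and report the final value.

Answer: 4

Derivation:
0. [T=(((λy. y) (-2 + 3)) + 3) | E=∅ | St=∅]
1. [T=((λy. y) (-2 + 3)) | E=∅ | St=[addR]]
2. [T=(λy. y) | E=∅ | St=[thunk :: addR]]
3. [T=y | E={y↦thunk((-2 + 3), ∅)} | St=[addR]]
4. [T=(-2 + 3) | E=∅ | St=[addR]]
5. [T=-2 | E=∅ | St=[addR :: addR]]
6. [T=3 | E=∅ | St=[addL(-2) :: addR]]
7. [T=3 | E=∅ | St=[addL(1)]]
→ final value 4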